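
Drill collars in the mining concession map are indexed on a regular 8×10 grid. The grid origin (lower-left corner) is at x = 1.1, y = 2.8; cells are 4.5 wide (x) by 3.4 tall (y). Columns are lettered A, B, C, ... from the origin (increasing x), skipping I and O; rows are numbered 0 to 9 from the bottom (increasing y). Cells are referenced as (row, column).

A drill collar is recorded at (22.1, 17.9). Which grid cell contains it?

(4, E)

Column index: ⌊(22.1 − 1.1) / 4.5⌋ = ⌊4.667⌋ = 4 → column E
Row offset from origin: ⌊(17.9 − 2.8) / 3.4⌋ = ⌊4.441⌋ = 4 → row 4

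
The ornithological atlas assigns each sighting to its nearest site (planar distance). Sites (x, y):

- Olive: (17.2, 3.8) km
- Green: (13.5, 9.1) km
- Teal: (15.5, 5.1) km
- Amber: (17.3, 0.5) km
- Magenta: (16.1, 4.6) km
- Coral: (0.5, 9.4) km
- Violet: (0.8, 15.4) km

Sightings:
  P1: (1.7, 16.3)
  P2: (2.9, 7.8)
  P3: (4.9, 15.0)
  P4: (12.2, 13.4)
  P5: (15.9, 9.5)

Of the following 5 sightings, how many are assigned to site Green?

P1 → Violet
P2 → Coral
P3 → Violet
P4 → Green
P5 → Green
2 of the 5 go to Green.

2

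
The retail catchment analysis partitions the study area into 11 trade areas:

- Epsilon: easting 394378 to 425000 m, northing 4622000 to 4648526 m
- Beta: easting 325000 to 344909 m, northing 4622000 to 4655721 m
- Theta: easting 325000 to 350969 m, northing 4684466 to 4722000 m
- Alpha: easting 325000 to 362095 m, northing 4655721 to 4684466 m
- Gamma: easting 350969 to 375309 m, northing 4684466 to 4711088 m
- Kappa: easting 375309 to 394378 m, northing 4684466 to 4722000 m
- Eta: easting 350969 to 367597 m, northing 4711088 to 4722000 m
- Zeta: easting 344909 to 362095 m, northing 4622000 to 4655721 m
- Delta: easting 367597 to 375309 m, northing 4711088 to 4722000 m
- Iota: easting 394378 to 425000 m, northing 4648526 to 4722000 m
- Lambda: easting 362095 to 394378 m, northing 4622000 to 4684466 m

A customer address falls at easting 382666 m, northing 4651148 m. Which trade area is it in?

The point has easting = 382666 and northing = 4651148.
Only Lambda satisfies 362095 ≤ easting ≤ 394378 and 4622000 ≤ northing ≤ 4684466.

Lambda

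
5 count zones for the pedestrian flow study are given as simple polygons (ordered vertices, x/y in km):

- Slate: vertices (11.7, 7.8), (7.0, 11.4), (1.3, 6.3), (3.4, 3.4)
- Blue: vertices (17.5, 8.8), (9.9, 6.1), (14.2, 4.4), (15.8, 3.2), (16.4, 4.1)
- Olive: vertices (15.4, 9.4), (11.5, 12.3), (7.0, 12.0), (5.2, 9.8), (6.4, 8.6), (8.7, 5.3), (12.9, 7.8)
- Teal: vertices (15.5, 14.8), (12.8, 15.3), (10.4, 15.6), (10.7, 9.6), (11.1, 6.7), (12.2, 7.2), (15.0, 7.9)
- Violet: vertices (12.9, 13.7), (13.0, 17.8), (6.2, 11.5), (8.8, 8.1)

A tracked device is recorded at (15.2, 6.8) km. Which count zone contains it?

Cast a ray rightward from (15.2, 6.8). For each polygon, the edges (by vertex number in listed order) whose endpoints lie on opposite sides of y = 6.8, where each meets that height, and whether that is right or left of the point:
Slate: 2–3 at x≈1.86 (left), 4–1 at x≈9.81 (left) → 0 crossings.
Blue: 1–2 at x≈11.87 (left), 5–1 at x≈17.03 (right) → 1 crossing.
Olive: 5–6 at x≈7.65 (left), 6–7 at x≈11.22 (left) → 0 crossings.
Teal: 4–5 at x≈11.09 (left), 5–6 at x≈11.32 (left) → 0 crossings.
Violet: no edge straddles that height → 0 crossings.
Only Blue has an odd count, so the point is inside Blue.

Blue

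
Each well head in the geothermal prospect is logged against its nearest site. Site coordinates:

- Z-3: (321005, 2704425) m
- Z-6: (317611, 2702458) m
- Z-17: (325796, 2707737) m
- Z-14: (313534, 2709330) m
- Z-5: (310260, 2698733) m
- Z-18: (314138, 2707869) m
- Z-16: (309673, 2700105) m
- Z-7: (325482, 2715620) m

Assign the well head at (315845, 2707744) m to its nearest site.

Squared distances to each site:
Z-3: 37641361.000; Z-6: 31060552.000; Z-17: 99022450.000; Z-14: 7856117.000; Z-5: 112390346.000; Z-18: 2929474.000; Z-16: 96447905.000; Z-7: 154903145.000.
Minimum at Z-18.

Z-18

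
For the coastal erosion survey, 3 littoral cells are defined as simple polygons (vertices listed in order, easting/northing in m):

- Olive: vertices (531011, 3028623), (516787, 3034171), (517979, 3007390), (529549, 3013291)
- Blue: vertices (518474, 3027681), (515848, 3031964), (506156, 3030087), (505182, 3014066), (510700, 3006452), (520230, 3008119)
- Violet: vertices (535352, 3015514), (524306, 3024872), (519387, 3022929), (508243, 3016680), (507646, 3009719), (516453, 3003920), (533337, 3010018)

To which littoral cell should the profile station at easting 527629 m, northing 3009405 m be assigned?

Cast a ray rightward from (527629, 3009405). For each polygon, the edges (by vertex number in listed order) whose endpoints lie on opposite sides of northing = 3009405, where each meets that height, and whether that is right or left of the point:
Olive: 2–3 at easting≈517889.3 (left), 3–4 at easting≈521929.8 (left) → 0 crossings.
Blue: 4–5 at easting≈508559.9 (left), 6–1 at easting≈520114.6 (left) → 0 crossings.
Violet: 5–6 at easting≈508122.9 (left), 6–7 at easting≈531639.7 (right) → 1 crossing.
Only Violet has an odd count, so the point is inside Violet.

Violet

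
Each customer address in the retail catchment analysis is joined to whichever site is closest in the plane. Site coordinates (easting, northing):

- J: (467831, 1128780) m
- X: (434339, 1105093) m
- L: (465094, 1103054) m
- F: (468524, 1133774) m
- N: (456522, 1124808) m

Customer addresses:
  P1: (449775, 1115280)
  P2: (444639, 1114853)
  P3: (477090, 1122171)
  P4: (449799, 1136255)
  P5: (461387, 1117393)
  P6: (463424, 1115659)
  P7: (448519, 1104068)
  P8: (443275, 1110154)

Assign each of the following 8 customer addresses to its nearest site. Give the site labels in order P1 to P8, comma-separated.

N, X, J, N, N, N, X, X

P1 → N (d²=136304793.00)
P2 → X (d²=201347600.00)
P3 → J (d²=129407962.00)
P4 → N (d²=176232538.00)
P5 → N (d²=78650450.00)
P6 → N (d²=131341805.00)
P7 → X (d²=202123025.00)
P8 → X (d²=105465817.00)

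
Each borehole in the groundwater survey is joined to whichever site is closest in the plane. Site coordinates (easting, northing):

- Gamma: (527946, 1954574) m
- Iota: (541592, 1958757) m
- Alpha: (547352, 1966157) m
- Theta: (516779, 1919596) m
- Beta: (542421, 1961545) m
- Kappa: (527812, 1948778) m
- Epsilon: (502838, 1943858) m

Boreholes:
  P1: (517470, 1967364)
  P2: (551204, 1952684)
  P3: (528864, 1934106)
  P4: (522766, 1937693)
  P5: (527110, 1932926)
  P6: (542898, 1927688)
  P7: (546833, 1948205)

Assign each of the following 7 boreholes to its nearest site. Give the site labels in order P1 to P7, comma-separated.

P1 → Gamma (d²=273330676.00)
P2 → Iota (d²=129271873.00)
P3 → Kappa (d²=216374288.00)
P4 → Kappa (d²=148339341.00)
P5 → Kappa (d²=251778708.00)
P6 → Kappa (d²=672375496.00)
P7 → Iota (d²=138812785.00)

Gamma, Iota, Kappa, Kappa, Kappa, Kappa, Iota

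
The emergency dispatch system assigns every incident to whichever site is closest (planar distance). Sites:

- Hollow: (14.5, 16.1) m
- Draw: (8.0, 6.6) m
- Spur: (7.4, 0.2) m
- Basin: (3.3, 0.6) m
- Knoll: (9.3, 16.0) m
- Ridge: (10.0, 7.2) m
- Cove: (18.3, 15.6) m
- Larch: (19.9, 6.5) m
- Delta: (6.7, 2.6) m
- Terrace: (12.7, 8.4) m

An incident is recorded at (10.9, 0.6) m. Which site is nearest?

Squared distances to each site:
Hollow: 253.210; Draw: 44.410; Spur: 12.410; Basin: 57.760; Knoll: 239.720; Ridge: 44.370; Cove: 279.760; Larch: 115.810; Delta: 21.640; Terrace: 64.080.
Minimum at Spur.

Spur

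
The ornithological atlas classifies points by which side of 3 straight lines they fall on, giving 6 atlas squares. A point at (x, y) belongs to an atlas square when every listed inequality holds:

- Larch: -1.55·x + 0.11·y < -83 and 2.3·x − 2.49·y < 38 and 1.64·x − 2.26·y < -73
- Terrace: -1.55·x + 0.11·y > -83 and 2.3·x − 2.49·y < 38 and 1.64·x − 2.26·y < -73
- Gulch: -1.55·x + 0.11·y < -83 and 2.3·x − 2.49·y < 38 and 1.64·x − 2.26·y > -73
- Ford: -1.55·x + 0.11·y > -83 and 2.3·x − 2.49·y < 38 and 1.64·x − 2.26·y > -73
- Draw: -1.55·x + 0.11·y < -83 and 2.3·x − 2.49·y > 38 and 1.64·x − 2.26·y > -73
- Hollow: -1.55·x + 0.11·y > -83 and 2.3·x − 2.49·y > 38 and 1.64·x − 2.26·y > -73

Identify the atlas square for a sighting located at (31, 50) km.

Ford

-1.55·31 + 0.11·50 = -42.550, which is > -83
2.3·31 − 2.49·50 = -53.200, which is < 38
1.64·31 − 2.26·50 = -62.160, which is > -73
This sign pattern matches Ford.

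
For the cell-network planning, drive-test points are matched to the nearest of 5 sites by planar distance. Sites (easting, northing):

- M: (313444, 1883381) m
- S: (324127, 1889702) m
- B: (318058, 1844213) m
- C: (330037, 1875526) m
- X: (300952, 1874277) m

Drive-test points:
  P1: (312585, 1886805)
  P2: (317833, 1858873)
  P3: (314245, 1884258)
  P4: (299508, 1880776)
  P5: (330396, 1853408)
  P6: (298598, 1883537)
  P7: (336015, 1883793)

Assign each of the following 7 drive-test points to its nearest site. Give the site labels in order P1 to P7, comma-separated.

P1 → M (d²=12461657.00)
P2 → B (d²=214966225.00)
P3 → M (d²=1410730.00)
P4 → X (d²=44322137.00)
P5 → B (d²=236774269.00)
P6 → X (d²=91288916.00)
P7 → C (d²=104079773.00)

M, B, M, X, B, X, C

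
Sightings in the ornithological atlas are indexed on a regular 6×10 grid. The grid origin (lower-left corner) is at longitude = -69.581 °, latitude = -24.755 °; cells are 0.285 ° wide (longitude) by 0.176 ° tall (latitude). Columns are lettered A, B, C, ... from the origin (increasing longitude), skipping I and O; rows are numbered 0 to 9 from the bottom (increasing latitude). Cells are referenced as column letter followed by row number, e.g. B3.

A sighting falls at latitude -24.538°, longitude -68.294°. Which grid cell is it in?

Column index: ⌊(-68.294 − -69.581) / 0.285⌋ = ⌊4.516⌋ = 4 → column E
Row offset from origin: ⌊(-24.538 − -24.755) / 0.176⌋ = ⌊1.233⌋ = 1 → row 1

E1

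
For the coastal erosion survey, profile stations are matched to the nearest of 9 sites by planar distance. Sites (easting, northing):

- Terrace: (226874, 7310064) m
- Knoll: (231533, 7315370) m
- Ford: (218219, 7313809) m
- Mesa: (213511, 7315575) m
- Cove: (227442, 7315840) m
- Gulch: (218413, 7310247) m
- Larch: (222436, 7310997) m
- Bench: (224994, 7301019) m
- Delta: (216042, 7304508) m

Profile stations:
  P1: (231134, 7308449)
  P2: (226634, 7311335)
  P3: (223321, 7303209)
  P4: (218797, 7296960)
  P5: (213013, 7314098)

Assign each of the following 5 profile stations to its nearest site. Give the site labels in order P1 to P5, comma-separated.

Terrace, Terrace, Bench, Bench, Mesa

P1 → Terrace (d²=20755825.00)
P2 → Terrace (d²=1673041.00)
P3 → Bench (d²=7595029.00)
P4 → Bench (d²=54878290.00)
P5 → Mesa (d²=2429533.00)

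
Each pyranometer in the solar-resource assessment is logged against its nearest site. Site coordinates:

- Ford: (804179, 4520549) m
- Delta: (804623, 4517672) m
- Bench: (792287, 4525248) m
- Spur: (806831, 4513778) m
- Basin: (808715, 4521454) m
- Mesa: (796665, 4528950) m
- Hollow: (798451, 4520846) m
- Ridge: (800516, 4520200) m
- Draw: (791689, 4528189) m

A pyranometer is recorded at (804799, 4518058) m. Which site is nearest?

Delta

Squared distances to each site:
Ford: 6589481.000; Delta: 179972.000; Bench: 208246244.000; Spur: 22447424.000; Basin: 26867872.000; Mesa: 184797620.000; Hollow: 48070048.000; Ridge: 22932253.000; Draw: 274509261.000.
Minimum at Delta.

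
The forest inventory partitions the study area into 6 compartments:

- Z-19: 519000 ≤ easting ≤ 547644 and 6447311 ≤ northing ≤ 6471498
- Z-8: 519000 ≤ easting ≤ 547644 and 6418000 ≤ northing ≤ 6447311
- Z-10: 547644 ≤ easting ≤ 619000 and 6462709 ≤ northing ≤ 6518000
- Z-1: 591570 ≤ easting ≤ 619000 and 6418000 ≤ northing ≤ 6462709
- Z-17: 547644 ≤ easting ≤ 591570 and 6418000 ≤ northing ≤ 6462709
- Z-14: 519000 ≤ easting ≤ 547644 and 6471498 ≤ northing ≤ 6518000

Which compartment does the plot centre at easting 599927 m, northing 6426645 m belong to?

The point has easting = 599927 and northing = 6426645.
Only Z-1 satisfies 591570 ≤ easting ≤ 619000 and 6418000 ≤ northing ≤ 6462709.

Z-1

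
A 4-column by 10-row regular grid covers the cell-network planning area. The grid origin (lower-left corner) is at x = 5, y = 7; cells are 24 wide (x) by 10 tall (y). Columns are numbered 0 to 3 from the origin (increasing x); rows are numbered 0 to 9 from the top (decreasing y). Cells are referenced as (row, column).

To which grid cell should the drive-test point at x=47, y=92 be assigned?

(1, 1)

Column index: ⌊(47 − 5) / 24⌋ = ⌊1.750⌋ = 1
Row offset from origin: ⌊(92 − 7) / 10⌋ = ⌊8.500⌋ = 8 → row 1 (counted from top)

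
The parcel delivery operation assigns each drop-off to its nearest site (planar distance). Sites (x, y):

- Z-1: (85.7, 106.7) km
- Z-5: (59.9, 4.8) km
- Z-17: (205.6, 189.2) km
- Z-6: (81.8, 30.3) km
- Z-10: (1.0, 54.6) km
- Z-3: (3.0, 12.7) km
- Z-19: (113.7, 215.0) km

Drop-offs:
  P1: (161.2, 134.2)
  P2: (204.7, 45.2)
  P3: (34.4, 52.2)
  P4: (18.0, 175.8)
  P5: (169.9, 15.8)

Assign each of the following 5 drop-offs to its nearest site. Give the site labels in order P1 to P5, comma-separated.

Z-17, Z-6, Z-10, Z-1, Z-6

P1 → Z-17 (d²=4996.36)
P2 → Z-6 (d²=15326.42)
P3 → Z-10 (d²=1121.32)
P4 → Z-1 (d²=9358.10)
P5 → Z-6 (d²=7971.86)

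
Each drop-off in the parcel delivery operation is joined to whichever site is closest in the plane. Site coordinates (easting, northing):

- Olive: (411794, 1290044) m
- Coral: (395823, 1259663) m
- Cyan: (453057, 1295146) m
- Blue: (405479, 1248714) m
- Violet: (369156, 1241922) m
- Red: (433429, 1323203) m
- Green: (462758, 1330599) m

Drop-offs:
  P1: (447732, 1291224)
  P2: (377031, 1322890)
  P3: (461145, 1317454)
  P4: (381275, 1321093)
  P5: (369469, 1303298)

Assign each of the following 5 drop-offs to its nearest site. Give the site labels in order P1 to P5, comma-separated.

Cyan, Olive, Green, Olive, Olive

P1 → Cyan (d²=43737709.00)
P2 → Olive (d²=2287325885.00)
P3 → Green (d²=175392794.00)
P4 → Olive (d²=1895449762.00)
P5 → Olive (d²=1967074141.00)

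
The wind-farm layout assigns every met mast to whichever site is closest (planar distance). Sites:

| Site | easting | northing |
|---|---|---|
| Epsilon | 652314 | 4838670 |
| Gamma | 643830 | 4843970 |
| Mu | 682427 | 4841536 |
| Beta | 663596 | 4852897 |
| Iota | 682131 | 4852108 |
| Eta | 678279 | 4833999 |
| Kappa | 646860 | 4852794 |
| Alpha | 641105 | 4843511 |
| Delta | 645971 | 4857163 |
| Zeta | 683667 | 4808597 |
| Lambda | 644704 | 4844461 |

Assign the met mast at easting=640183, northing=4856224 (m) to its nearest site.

Squared distances to each site:
Epsilon: 455304077.000; Gamma: 163461125.000; Mu: 2000292880.000; Beta: 559237498.000; Iota: 1776576160.000; Eta: 1945255841.000; Kappa: 56347229.000; Alpha: 162470453.000; Delta: 34382665.000; Zeta: 4159189385.000; Lambda: 158807610.000.
Minimum at Delta.

Delta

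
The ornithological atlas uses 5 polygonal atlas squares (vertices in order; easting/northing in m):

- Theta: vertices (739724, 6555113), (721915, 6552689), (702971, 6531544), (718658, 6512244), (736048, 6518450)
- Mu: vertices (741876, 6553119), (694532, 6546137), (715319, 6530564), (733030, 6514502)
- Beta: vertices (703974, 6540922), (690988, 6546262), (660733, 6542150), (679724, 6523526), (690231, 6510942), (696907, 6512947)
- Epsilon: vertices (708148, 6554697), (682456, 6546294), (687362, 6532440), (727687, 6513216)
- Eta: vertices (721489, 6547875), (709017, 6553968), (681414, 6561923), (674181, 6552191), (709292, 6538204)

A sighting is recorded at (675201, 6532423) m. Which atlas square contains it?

Cast a ray rightward from (675201, 6532423). For each polygon, the edges (by vertex number in listed order) whose endpoints lie on opposite sides of northing = 6532423, where each meets that height, and whether that is right or left of the point:
Theta: 2–3 at easting≈703758.5 (right), 5–1 at easting≈737449.0 (right) → 2 crossings.
Mu: 2–3 at easting≈712837.6 (right), 4–1 at easting≈737135.2 (right) → 2 crossings.
Beta: 3–4 at easting≈670651.7 (left), 6–1 at easting≈701827.0 (right) → 1 crossing.
Epsilon: 3–4 at easting≈687397.7 (right), 4–1 at easting≈718639.8 (right) → 2 crossings.
Eta: no edge straddles that height → 0 crossings.
Only Beta has an odd count, so the point is inside Beta.

Beta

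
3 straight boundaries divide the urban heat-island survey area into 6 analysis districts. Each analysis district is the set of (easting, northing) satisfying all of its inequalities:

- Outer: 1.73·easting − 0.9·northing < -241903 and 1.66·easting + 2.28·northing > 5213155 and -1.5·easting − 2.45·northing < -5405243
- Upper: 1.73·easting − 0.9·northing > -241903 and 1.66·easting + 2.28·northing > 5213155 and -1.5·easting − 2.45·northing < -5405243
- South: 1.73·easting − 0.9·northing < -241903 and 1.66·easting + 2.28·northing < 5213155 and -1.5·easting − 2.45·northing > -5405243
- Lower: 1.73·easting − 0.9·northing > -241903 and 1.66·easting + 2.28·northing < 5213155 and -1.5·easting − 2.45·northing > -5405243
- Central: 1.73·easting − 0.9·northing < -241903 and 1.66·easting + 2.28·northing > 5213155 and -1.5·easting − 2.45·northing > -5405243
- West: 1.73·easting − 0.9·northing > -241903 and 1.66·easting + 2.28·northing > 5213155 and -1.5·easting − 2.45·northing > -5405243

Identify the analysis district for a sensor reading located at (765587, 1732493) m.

1.73·765587 − 0.9·1732493 = -234778.190, which is > -241903
1.66·765587 + 2.28·1732493 = 5220958.460, which is > 5213155
-1.5·765587 − 2.45·1732493 = -5392988.350, which is > -5405243
This sign pattern matches West.

West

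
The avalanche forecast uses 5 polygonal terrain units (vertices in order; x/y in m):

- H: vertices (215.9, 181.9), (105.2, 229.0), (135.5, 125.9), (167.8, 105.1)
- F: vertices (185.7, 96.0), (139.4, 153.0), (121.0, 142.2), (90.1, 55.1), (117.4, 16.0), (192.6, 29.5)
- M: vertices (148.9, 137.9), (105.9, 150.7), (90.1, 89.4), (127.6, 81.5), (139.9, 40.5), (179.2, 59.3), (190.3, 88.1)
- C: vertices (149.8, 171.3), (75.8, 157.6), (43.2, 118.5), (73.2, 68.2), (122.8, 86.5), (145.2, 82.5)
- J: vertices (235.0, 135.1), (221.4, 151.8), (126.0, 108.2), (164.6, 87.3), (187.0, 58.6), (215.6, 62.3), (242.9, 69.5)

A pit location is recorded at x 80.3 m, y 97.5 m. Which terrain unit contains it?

Cast a ray rightward from (80.3, 97.5). For each polygon, the edges (by vertex number in listed order) whose endpoints lie on opposite sides of y = 97.5, where each meets that height, and whether that is right or left of the point:
H: no edge straddles that height → 0 crossings.
F: 1–2 at x≈184.48 (right), 3–4 at x≈105.14 (right) → 2 crossings.
M: 2–3 at x≈92.19 (right), 7–1 at x≈182.49 (right) → 2 crossings.
C: 3–4 at x≈55.72 (left), 6–1 at x≈145.98 (right) → 1 crossing.
J: 3–4 at x≈145.76 (right), 7–1 at x≈239.53 (right) → 2 crossings.
Only C has an odd count, so the point is inside C.

C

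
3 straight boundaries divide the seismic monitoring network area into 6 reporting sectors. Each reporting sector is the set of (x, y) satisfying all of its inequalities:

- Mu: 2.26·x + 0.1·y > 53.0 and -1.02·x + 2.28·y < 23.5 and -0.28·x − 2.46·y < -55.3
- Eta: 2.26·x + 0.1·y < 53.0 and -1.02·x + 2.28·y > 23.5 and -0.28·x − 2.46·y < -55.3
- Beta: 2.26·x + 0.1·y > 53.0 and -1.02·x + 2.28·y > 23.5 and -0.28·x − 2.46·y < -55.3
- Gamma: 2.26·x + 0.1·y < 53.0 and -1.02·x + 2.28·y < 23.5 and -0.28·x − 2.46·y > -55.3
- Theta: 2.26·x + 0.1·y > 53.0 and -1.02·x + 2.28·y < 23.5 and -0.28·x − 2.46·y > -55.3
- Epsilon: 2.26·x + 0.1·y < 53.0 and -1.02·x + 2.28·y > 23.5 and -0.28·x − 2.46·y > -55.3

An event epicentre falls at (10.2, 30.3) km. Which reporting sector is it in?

Eta

2.26·10.2 + 0.1·30.3 = 26.082, which is < 53.0
-1.02·10.2 + 2.28·30.3 = 58.680, which is > 23.5
-0.28·10.2 − 2.46·30.3 = -77.394, which is < -55.3
This sign pattern matches Eta.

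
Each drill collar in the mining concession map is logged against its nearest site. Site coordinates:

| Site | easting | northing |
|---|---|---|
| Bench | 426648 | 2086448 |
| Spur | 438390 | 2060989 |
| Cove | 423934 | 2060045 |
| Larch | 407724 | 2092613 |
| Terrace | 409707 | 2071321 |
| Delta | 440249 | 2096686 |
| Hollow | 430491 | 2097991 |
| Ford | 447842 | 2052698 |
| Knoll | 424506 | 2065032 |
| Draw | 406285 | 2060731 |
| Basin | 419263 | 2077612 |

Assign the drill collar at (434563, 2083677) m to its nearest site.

Bench

Squared distances to each site:
Bench: 70325666.000; Spur: 529391273.000; Cove: 671447065.000; Larch: 800184017.000; Terrace: 770491472.000; Delta: 201564677.000; Hollow: 221471780.000; Ford: 1136030282.000; Knoll: 448779274.000; Draw: 1326164200.000; Basin: 270874225.000.
Minimum at Bench.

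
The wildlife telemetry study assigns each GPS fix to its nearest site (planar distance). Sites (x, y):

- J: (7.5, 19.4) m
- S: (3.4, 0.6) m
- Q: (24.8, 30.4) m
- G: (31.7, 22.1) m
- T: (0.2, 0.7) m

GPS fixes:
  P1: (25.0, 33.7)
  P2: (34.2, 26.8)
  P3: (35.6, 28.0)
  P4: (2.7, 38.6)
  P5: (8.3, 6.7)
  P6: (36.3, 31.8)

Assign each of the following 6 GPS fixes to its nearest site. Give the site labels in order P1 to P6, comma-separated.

P1 → Q (d²=10.93)
P2 → G (d²=28.34)
P3 → G (d²=50.02)
P4 → J (d²=391.68)
P5 → S (d²=61.22)
P6 → G (d²=115.25)

Q, G, G, J, S, G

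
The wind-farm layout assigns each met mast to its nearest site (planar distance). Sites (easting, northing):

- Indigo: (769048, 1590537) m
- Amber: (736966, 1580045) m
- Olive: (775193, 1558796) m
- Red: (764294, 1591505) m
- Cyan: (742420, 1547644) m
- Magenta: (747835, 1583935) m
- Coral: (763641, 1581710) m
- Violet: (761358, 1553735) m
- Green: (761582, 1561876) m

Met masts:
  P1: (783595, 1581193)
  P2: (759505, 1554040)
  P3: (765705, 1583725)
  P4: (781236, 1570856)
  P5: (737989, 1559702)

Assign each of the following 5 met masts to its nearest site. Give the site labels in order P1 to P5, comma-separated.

Indigo, Violet, Coral, Olive, Cyan

P1 → Indigo (d²=298925545.00)
P2 → Violet (d²=3526634.00)
P3 → Coral (d²=8320321.00)
P4 → Olive (d²=181961449.00)
P5 → Cyan (d²=165029125.00)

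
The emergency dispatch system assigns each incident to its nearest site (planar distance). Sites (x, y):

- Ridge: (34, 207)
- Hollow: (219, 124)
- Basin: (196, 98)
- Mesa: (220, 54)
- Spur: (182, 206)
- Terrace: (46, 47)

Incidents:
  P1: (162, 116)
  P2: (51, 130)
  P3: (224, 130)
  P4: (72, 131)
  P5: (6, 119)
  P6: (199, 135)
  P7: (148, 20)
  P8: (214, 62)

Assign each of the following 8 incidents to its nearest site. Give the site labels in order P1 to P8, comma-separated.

Basin, Ridge, Hollow, Ridge, Terrace, Hollow, Mesa, Mesa

P1 → Basin (d²=1480.00)
P2 → Ridge (d²=6218.00)
P3 → Hollow (d²=61.00)
P4 → Ridge (d²=7220.00)
P5 → Terrace (d²=6784.00)
P6 → Hollow (d²=521.00)
P7 → Mesa (d²=6340.00)
P8 → Mesa (d²=100.00)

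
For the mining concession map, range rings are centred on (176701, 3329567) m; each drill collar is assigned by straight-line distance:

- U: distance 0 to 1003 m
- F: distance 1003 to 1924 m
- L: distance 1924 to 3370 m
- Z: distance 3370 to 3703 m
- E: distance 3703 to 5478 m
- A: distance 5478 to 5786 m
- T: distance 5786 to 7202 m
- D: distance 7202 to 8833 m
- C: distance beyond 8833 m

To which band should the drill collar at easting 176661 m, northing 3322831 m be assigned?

T

Distance = √((176661−176701)² + (3322831−3329567)²) = √(1600.000 + 45373696.000) = 6736.119 m.
5786 ≤ 6736.119 < 7202 → T.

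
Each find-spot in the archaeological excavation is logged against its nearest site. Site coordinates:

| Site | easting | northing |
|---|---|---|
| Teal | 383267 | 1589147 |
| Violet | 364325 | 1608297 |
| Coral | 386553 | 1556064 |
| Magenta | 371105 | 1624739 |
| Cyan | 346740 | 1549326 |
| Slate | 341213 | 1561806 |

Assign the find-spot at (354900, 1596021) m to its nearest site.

Violet

Squared distances to each site:
Teal: 851938565.000; Violet: 239530801.000; Coral: 2598474258.000; Magenta: 1087325549.000; Cyan: 2247008625.000; Slate: 1358000194.000.
Minimum at Violet.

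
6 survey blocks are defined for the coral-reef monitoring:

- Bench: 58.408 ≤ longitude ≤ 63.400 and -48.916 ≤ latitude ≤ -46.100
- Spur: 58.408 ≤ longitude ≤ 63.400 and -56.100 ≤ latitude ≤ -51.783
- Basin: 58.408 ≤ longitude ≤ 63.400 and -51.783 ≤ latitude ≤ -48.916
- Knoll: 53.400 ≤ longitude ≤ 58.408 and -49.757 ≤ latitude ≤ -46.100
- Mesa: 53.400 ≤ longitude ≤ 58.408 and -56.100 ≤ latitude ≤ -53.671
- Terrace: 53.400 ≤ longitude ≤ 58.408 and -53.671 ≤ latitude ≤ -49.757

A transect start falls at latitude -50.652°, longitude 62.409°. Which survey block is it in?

Basin

The point has longitude = 62.409 and latitude = -50.652.
Only Basin satisfies 58.408 ≤ longitude ≤ 63.400 and -51.783 ≤ latitude ≤ -48.916.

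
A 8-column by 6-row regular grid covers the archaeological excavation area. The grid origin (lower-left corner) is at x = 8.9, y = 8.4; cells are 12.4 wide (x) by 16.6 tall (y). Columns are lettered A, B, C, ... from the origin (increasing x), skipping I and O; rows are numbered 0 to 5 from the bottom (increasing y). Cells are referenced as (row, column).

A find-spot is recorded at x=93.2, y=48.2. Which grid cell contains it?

(2, G)

Column index: ⌊(93.2 − 8.9) / 12.4⌋ = ⌊6.798⌋ = 6 → column G
Row offset from origin: ⌊(48.2 − 8.4) / 16.6⌋ = ⌊2.398⌋ = 2 → row 2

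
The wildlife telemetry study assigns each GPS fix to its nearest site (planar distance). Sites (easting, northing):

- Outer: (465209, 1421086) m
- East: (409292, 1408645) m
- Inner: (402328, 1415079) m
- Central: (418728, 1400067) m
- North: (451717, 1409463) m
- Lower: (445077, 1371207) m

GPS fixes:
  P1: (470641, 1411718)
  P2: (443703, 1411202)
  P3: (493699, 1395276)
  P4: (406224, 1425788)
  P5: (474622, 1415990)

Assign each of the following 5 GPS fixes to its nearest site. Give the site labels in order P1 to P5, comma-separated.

Outer, North, Outer, Inner, Outer

P1 → Outer (d²=117266048.00)
P2 → North (d²=67248317.00)
P3 → Outer (d²=1477836200.00)
P4 → Inner (d²=129861497.00)
P5 → Outer (d²=114573785.00)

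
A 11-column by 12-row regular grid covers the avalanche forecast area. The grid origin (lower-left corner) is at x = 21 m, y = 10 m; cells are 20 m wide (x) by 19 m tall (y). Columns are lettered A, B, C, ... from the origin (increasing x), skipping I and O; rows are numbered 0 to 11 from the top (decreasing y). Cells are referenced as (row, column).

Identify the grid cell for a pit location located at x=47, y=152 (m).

(4, B)

Column index: ⌊(47 − 21) / 20⌋ = ⌊1.300⌋ = 1 → column B
Row offset from origin: ⌊(152 − 10) / 19⌋ = ⌊7.474⌋ = 7 → row 4 (counted from top)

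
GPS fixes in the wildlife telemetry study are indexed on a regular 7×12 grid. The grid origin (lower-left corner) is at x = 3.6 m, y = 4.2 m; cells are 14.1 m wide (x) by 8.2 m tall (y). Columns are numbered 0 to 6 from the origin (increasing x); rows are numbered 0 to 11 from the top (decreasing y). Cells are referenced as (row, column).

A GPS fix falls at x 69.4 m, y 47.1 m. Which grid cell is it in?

Column index: ⌊(69.4 − 3.6) / 14.1⌋ = ⌊4.667⌋ = 4
Row offset from origin: ⌊(47.1 − 4.2) / 8.2⌋ = ⌊5.232⌋ = 5 → row 6 (counted from top)

(6, 4)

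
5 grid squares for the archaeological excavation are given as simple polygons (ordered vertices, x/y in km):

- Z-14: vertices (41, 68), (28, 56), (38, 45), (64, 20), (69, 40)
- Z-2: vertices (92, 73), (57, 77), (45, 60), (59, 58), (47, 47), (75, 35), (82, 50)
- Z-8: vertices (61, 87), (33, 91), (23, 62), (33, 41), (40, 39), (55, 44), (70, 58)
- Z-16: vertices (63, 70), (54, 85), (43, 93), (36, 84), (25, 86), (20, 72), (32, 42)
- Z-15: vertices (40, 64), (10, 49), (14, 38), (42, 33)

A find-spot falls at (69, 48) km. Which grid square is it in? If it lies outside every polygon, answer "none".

Cast a ray rightward from (69, 48). For each polygon, the edges (by vertex number in listed order) whose endpoints lie on opposite sides of y = 48, where each meets that height, and whether that is right or left of the point:
Z-14: 2–3 at x≈35.3 (left), 5–1 at x≈61.0 (left) → 0 crossings.
Z-2: 4–5 at x≈48.1 (left), 6–7 at x≈81.1 (right) → 1 crossing.
Z-8: 3–4 at x≈29.7 (left), 6–7 at x≈59.3 (left) → 0 crossings.
Z-16: 6–7 at x≈29.6 (left), 7–1 at x≈38.6 (left) → 0 crossings.
Z-15: 2–3 at x≈10.4 (left), 4–1 at x≈41.0 (left) → 0 crossings.
Only Z-2 has an odd count, so the point is inside Z-2.

Z-2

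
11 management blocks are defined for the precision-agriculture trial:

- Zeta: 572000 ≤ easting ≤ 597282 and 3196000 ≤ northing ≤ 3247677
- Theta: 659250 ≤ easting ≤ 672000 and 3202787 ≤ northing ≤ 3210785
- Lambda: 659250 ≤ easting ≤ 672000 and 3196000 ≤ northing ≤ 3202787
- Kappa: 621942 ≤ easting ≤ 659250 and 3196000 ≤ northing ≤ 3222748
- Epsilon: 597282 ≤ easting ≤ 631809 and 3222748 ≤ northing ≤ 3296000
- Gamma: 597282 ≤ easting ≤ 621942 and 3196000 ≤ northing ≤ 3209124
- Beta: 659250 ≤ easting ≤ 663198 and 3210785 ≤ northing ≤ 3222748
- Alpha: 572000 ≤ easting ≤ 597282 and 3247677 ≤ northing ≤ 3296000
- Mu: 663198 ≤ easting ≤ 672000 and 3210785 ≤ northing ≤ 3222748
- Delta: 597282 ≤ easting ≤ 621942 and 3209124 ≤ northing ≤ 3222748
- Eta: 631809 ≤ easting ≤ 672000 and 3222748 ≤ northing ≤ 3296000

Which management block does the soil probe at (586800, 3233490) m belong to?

Zeta

The point has easting = 586800 and northing = 3233490.
Only Zeta satisfies 572000 ≤ easting ≤ 597282 and 3196000 ≤ northing ≤ 3247677.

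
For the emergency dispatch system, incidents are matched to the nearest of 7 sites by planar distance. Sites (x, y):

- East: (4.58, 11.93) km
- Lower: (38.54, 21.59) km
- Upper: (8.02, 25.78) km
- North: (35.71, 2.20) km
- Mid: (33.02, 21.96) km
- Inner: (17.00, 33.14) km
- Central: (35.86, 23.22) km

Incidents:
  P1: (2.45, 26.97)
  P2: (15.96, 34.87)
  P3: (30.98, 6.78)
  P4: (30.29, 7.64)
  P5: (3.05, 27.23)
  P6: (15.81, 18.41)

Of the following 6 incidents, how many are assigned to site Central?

P1 → Upper
P2 → Inner
P3 → North
P4 → North
P5 → Upper
P6 → Upper
0 of the 6 go to Central.

0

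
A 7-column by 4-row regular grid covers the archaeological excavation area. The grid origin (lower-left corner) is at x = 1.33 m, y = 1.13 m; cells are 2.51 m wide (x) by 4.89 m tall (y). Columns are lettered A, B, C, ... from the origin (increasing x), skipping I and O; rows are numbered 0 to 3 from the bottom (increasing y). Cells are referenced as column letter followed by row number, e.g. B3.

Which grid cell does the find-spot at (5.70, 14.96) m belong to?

Column index: ⌊(5.70 − 1.33) / 2.51⌋ = ⌊1.741⌋ = 1 → column B
Row offset from origin: ⌊(14.96 − 1.13) / 4.89⌋ = ⌊2.828⌋ = 2 → row 2

B2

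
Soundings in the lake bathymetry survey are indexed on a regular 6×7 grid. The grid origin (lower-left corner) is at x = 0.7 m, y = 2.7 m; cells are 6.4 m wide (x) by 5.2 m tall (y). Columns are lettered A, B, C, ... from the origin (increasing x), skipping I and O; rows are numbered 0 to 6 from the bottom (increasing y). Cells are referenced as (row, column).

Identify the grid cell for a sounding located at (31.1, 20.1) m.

Column index: ⌊(31.1 − 0.7) / 6.4⌋ = ⌊4.750⌋ = 4 → column E
Row offset from origin: ⌊(20.1 − 2.7) / 5.2⌋ = ⌊3.346⌋ = 3 → row 3

(3, E)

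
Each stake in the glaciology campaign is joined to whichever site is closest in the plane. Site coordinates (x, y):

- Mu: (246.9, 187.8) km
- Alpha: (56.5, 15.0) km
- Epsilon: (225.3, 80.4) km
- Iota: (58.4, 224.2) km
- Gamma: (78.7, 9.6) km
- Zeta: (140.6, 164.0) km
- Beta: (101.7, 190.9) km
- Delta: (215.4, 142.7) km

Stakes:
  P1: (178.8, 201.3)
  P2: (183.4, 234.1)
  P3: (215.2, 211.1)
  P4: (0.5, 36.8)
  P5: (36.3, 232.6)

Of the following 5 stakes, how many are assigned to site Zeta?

P1 → Zeta
P2 → Mu
P3 → Mu
P4 → Alpha
P5 → Iota
1 of the 5 goes to Zeta.

1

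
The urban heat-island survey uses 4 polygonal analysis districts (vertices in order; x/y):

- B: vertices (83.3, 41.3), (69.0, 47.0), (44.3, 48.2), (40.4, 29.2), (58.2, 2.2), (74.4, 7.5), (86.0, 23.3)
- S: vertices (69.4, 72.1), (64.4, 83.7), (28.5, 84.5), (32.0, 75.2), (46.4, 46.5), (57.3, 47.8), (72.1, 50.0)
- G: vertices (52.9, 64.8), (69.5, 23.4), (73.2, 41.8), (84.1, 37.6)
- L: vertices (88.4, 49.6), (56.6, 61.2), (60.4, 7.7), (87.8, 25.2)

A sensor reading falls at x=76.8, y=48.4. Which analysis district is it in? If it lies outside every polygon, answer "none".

Cast a ray rightward from (76.8, 48.4). For each polygon, the edges (by vertex number in listed order) whose endpoints lie on opposite sides of y = 48.4, where each meets that height, and whether that is right or left of the point:
B: no edge straddles that height → 0 crossings.
S: 4–5 at x≈45.45 (left), 6–7 at x≈61.34 (left) → 0 crossings.
G: 1–2 at x≈59.48 (left), 4–1 at x≈71.71 (left) → 0 crossings.
L: 2–3 at x≈57.51 (left), 4–1 at x≈88.37 (right) → 1 crossing.
Only L has an odd count, so the point is inside L.

L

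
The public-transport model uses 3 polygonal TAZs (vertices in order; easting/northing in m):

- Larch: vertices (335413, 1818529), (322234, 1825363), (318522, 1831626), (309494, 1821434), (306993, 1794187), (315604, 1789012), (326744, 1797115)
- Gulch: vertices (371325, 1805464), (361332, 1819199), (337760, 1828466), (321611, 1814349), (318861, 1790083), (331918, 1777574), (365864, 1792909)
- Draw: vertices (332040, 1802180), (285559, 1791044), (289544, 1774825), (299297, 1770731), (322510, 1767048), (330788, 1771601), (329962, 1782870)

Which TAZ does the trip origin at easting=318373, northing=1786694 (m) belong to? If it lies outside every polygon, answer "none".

Draw

Cast a ray rightward from (318373, 1786694). For each polygon, the edges (by vertex number in listed order) whose endpoints lie on opposite sides of northing = 1786694, where each meets that height, and whether that is right or left of the point:
Larch: no edge straddles that height → 0 crossings.
Gulch: 5–6 at easting≈322398.5 (right), 6–7 at easting≈352106.3 (right) → 2 crossings.
Draw: 2–3 at easting≈286627.8 (left), 7–1 at easting≈330373.5 (right) → 1 crossing.
Only Draw has an odd count, so the point is inside Draw.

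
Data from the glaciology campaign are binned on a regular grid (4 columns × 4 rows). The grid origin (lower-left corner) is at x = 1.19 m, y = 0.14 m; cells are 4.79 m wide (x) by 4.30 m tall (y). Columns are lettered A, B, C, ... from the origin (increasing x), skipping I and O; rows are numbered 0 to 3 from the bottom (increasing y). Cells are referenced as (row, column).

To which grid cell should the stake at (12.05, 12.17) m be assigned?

(2, C)

Column index: ⌊(12.05 − 1.19) / 4.79⌋ = ⌊2.267⌋ = 2 → column C
Row offset from origin: ⌊(12.17 − 0.14) / 4.30⌋ = ⌊2.798⌋ = 2 → row 2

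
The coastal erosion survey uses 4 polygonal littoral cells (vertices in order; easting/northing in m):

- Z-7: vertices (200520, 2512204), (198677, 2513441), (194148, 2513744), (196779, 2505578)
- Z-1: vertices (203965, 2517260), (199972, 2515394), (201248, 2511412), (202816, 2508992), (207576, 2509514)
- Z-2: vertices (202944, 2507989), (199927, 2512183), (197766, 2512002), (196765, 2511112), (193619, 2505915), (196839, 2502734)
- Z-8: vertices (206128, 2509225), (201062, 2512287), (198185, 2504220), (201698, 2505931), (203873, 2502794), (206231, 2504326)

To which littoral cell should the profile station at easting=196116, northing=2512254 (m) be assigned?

Z-7

Cast a ray rightward from (196116, 2512254). For each polygon, the edges (by vertex number in listed order) whose endpoints lie on opposite sides of northing = 2512254, where each meets that height, and whether that is right or left of the point:
Z-7: 1–2 at easting≈200445.5 (right), 3–4 at easting≈194628.1 (left) → 1 crossing.
Z-1: 2–3 at easting≈200978.2 (right), 5–1 at easting≈206298.7 (right) → 2 crossings.
Z-2: no edge straddles that height → 0 crossings.
Z-8: 1–2 at easting≈201116.6 (right), 2–3 at easting≈201050.2 (right) → 2 crossings.
Only Z-7 has an odd count, so the point is inside Z-7.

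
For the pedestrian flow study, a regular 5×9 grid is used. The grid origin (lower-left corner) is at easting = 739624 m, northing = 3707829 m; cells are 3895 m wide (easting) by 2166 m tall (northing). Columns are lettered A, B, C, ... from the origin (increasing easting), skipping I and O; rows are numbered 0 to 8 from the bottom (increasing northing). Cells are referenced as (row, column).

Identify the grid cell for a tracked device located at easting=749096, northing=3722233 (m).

Column index: ⌊(749096 − 739624) / 3895⌋ = ⌊2.432⌋ = 2 → column C
Row offset from origin: ⌊(3722233 − 3707829) / 2166⌋ = ⌊6.650⌋ = 6 → row 6

(6, C)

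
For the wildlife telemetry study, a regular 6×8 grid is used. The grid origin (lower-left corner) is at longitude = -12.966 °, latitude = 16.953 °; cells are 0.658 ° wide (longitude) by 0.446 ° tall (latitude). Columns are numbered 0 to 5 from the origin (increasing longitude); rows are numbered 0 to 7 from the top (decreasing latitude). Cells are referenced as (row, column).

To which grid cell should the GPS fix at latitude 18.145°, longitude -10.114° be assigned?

Column index: ⌊(-10.114 − -12.966) / 0.658⌋ = ⌊4.334⌋ = 4
Row offset from origin: ⌊(18.145 − 16.953) / 0.446⌋ = ⌊2.673⌋ = 2 → row 5 (counted from top)

(5, 4)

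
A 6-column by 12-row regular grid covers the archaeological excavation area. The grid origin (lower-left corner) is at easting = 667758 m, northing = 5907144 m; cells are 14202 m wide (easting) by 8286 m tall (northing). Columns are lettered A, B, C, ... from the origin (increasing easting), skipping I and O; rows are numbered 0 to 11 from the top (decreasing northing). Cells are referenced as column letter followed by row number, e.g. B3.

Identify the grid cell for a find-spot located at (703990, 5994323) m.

Column index: ⌊(703990 − 667758) / 14202⌋ = ⌊2.551⌋ = 2 → column C
Row offset from origin: ⌊(5994323 − 5907144) / 8286⌋ = ⌊10.521⌋ = 10 → row 1 (counted from top)

C1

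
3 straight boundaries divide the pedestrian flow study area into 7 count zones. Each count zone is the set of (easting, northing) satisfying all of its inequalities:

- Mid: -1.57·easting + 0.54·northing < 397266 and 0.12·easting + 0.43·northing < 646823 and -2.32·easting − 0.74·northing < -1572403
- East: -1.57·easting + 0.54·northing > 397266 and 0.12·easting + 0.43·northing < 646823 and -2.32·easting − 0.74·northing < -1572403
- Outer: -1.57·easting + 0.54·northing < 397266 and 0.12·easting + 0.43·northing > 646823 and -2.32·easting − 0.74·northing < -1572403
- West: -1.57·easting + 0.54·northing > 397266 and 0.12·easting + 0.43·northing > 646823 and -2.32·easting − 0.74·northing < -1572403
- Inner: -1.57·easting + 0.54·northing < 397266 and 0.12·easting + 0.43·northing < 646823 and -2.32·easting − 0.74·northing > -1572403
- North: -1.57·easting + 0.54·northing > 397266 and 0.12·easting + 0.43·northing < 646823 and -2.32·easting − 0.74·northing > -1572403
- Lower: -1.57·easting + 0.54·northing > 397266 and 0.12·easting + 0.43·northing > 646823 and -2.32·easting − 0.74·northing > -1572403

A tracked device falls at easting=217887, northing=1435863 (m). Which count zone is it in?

North

-1.57·217887 + 0.54·1435863 = 433283.430, which is > 397266
0.12·217887 + 0.43·1435863 = 643567.530, which is < 646823
-2.32·217887 − 0.74·1435863 = -1568036.460, which is > -1572403
This sign pattern matches North.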